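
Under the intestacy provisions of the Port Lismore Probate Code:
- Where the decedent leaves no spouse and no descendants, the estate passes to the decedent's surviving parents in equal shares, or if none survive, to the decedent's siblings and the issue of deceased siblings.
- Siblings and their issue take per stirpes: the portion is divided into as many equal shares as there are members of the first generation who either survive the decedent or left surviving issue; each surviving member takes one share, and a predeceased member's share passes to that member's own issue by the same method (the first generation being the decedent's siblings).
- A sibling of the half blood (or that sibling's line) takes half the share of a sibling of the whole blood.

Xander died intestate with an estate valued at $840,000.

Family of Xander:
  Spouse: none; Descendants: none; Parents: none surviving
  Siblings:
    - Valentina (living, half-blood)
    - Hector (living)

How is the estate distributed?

Valentina: $280,000; Hector: $560,000

The entire $840,000 passes to the siblings and their issue.
Counting each half-blood sibling's line as half a unit, there are 3/2 units in $840,000, so one unit is $560,000. Whole-blood lines (Hector) take $560,000 each; half-blood lines (Valentina) take $280,000 each.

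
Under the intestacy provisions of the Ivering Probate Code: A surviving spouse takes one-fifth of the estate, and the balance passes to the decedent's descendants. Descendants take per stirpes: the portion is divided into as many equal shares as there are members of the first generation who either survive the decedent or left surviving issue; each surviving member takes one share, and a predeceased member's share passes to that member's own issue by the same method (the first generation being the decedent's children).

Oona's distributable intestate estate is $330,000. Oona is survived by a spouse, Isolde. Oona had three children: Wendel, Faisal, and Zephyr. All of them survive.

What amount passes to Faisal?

Faisal receives $88,000.

Isolde takes one-fifth of $330,000 = $66,000. The remaining $264,000 passes to the descendants.
The descendants' portion ($264,000) is divided into 3 shares of $88,000: Wendel, Faisal, and Zephyr each take $88,000.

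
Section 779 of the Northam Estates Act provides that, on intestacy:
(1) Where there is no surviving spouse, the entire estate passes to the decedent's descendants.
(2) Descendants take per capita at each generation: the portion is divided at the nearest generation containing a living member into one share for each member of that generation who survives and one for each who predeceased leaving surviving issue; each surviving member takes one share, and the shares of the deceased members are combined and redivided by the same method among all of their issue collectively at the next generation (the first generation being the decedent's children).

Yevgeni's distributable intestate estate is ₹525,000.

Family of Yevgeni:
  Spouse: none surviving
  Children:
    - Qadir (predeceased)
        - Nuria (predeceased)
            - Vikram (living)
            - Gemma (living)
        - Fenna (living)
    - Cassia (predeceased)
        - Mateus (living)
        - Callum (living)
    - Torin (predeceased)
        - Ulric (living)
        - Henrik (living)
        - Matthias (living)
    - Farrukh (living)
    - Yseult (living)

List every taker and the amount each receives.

The entire ₹525,000 passes to the descendants.
That amount (₹525,000) is divided at the children's generation into 5 shares of ₹105,000. Farrukh and Yseult each take ₹105,000. The 3 shares of the deceased (Qadir, Cassia, and Torin) are combined into a pool of ₹315,000.
That pool (₹315,000) is divided at the grandchildren's generation into 7 shares of ₹45,000. Fenna, Mateus, Callum, Ulric, Henrik, and Matthias each take ₹45,000. The remaining share for the deceased Nuria (₹45,000) is carried to the next generation.
That pool (₹45,000) is divided at the great-grandchildren's generation equally among Vikram and Gemma: ₹22,500 each.

Vikram: ₹22,500; Gemma: ₹22,500; Fenna: ₹45,000; Mateus: ₹45,000; Callum: ₹45,000; Ulric: ₹45,000; Henrik: ₹45,000; Matthias: ₹45,000; Farrukh: ₹105,000; Yseult: ₹105,000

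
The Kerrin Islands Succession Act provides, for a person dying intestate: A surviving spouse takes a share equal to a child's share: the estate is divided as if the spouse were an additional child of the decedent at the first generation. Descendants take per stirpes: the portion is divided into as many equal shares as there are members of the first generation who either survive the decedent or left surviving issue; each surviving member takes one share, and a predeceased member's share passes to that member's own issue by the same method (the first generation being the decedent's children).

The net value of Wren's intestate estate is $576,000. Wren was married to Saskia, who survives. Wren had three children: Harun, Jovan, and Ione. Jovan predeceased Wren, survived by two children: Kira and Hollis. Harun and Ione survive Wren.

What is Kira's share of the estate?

Kira receives $72,000.

The spouse counts as an additional share at the children's level, so there are 4 primary shares of $144,000. Saskia takes one such share ($144,000).
The children's combined portion ($432,000) is divided into 3 shares of $144,000: Harun and Ione each take $144,000; Jovan's $144,000 share passes to Jovan's issue.
Jovan's share ($144,000) is divided into 2 shares of $72,000: Kira and Hollis each take $72,000.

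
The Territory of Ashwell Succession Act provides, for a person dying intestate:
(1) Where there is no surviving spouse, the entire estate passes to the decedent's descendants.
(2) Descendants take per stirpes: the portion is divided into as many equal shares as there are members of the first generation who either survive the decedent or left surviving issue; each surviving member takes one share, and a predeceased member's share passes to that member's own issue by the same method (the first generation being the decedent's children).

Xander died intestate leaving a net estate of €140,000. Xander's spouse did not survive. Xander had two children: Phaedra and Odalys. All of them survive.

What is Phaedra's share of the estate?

The entire €140,000 passes to the descendants.
That amount (€140,000) is divided into 2 shares of €70,000: Phaedra and Odalys each take €70,000.

Phaedra receives €70,000.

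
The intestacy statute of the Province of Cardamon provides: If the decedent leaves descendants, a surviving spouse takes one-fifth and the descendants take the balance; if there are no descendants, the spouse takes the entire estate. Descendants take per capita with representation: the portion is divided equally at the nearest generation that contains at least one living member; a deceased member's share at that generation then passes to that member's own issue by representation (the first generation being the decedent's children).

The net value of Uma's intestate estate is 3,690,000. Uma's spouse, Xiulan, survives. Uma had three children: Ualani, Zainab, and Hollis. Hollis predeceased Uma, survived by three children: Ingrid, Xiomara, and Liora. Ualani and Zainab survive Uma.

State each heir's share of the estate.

Xiulan: 738,000; Ualani: 984,000; Zainab: 984,000; Ingrid: 328,000; Xiomara: 328,000; Liora: 328,000

Xiulan takes one-fifth of 3,690,000 = 738,000. The remaining 2,952,000 passes to the descendants.
The descendants' portion (2,952,000) is divided into 3 shares of 984,000: Ualani and Zainab each take 984,000; Hollis's 984,000 share passes to Hollis's issue.
Hollis's share (984,000) is divided into 3 shares of 328,000: Ingrid, Xiomara, and Liora each take 328,000.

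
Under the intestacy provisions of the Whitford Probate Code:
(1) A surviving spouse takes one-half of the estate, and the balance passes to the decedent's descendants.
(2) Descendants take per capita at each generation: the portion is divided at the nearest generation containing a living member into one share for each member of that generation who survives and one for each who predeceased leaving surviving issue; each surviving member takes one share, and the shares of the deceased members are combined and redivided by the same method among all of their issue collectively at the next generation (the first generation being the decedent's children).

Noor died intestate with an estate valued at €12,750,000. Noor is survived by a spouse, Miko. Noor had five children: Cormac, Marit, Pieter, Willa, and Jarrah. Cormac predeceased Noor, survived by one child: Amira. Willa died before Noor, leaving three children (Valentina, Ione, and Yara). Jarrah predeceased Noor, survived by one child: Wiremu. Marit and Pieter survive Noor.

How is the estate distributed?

Miko takes one-half of €12,750,000 = €6,375,000. The remaining €6,375,000 passes to the descendants.
The descendants' portion (€6,375,000) is divided at the children's generation into 5 shares of €1,275,000. Marit and Pieter each take €1,275,000. The 3 shares of the deceased (Cormac, Willa, and Jarrah) are combined into a pool of €3,825,000.
That pool (€3,825,000) is divided at the grandchildren's generation equally among Amira, Valentina, Ione, Yara, and Wiremu: €765,000 each.

Miko: €6,375,000; Amira: €765,000; Marit: €1,275,000; Pieter: €1,275,000; Valentina: €765,000; Ione: €765,000; Yara: €765,000; Wiremu: €765,000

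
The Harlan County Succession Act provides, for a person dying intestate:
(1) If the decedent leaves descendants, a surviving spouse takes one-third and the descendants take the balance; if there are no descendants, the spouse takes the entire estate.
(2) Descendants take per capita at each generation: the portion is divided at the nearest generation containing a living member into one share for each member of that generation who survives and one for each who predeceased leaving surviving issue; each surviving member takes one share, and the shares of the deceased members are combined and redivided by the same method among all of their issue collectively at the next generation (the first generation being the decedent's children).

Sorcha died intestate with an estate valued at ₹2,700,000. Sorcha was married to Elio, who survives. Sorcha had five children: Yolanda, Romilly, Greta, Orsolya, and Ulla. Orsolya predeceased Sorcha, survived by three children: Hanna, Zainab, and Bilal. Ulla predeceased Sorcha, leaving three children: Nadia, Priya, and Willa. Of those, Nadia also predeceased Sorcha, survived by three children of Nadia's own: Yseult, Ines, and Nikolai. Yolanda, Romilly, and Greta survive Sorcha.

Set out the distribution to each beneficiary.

Elio: ₹900,000; Yolanda: ₹360,000; Romilly: ₹360,000; Greta: ₹360,000; Hanna: ₹120,000; Zainab: ₹120,000; Bilal: ₹120,000; Yseult: ₹40,000; Ines: ₹40,000; Nikolai: ₹40,000; Priya: ₹120,000; Willa: ₹120,000

Elio takes one-third of ₹2,700,000 = ₹900,000. The remaining ₹1,800,000 passes to the descendants.
The descendants' portion (₹1,800,000) is divided at the children's generation into 5 shares of ₹360,000. Yolanda, Romilly, and Greta each take ₹360,000. The 2 shares of the deceased (Orsolya and Ulla) are combined into a pool of ₹720,000.
That pool (₹720,000) is divided at the grandchildren's generation into 6 shares of ₹120,000. Hanna, Zainab, Bilal, Priya, and Willa each take ₹120,000. The remaining share for the deceased Nadia (₹120,000) is carried to the next generation.
That pool (₹120,000) is divided at the great-grandchildren's generation equally among Yseult, Ines, and Nikolai: ₹40,000 each.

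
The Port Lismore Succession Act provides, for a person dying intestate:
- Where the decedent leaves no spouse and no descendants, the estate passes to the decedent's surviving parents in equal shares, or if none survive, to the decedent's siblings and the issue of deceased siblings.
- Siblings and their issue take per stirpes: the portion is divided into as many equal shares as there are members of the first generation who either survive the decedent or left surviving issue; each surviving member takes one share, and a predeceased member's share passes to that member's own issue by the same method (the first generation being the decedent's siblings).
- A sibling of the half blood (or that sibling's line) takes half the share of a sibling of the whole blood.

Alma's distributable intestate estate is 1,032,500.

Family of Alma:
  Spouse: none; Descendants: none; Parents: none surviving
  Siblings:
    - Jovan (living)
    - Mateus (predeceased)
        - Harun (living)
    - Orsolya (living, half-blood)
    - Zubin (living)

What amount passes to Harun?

The entire 1,032,500 passes to the siblings and their issue.
Counting each half-blood sibling's line as half a unit, there are 7/2 units in 1,032,500, so one unit is 295,000. Whole-blood lines (Jovan, Mateus, and Zubin) take 295,000 each; half-blood lines (Orsolya) take 147,500 each.
Mateus's share (295,000) passes entirely to Harun.

Harun receives 295,000.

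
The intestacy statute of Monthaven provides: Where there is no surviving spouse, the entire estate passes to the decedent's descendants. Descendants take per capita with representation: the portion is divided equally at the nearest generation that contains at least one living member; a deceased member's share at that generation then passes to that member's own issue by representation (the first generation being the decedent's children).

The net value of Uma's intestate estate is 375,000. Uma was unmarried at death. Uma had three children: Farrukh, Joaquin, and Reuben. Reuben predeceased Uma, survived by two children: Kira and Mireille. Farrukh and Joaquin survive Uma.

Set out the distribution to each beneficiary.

Farrukh: 125,000; Joaquin: 125,000; Kira: 62,500; Mireille: 62,500

The entire 375,000 passes to the descendants.
That amount (375,000) is divided into 3 shares of 125,000: Farrukh and Joaquin each take 125,000; Reuben's 125,000 share passes to Reuben's issue.
Reuben's share (125,000) is divided into 2 shares of 62,500: Kira and Mireille each take 62,500.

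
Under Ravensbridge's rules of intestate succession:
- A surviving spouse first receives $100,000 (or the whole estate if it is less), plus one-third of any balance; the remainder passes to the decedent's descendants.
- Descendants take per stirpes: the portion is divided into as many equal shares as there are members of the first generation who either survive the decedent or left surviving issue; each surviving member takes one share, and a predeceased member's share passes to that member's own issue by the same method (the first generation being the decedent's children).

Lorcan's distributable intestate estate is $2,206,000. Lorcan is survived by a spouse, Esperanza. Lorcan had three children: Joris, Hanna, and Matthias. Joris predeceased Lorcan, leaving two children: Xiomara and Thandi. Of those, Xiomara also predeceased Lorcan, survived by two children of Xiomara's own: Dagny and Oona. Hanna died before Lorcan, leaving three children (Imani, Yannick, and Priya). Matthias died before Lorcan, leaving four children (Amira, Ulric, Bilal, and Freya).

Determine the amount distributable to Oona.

Oona receives $117,000.

Esperanza first takes $100,000, leaving a balance of $2,106,000. Esperanza then takes one-third of the balance ($702,000), for a total of $802,000. The remaining $1,404,000 passes to the descendants.
The descendants' portion ($1,404,000) is divided into 3 shares of $468,000: Joris's $468,000 share passes to Joris's issue; Hanna's $468,000 share passes to Hanna's issue; Matthias's $468,000 share passes to Matthias's issue.
Joris's share ($468,000) is divided into 2 shares of $234,000: Thandi takes $234,000; Xiomara's $234,000 share passes to Xiomara's issue.
Xiomara's share ($234,000) is divided into 2 shares of $117,000: Dagny and Oona each take $117,000.
Hanna's share ($468,000) is divided into 3 shares of $156,000: Imani, Yannick, and Priya each take $156,000.
Matthias's share ($468,000) is divided into 4 shares of $117,000: Amira, Ulric, Bilal, and Freya each take $117,000.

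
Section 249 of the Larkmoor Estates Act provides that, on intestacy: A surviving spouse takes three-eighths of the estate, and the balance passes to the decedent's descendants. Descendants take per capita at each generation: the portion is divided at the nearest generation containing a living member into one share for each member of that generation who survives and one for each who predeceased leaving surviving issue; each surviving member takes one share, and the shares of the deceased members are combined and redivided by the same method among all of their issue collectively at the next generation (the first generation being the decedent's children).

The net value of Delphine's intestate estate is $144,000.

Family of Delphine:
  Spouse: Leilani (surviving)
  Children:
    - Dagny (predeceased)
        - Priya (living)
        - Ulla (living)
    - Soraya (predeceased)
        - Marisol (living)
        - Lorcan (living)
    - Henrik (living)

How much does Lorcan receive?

Lorcan receives $15,000.

Leilani takes three-eighths of $144,000 = $54,000. The remaining $90,000 passes to the descendants.
The descendants' portion ($90,000) is divided at the children's generation into 3 shares of $30,000. Henrik takes $30,000. The 2 shares of the deceased (Dagny and Soraya) are combined into a pool of $60,000.
That pool ($60,000) is divided at the grandchildren's generation equally among Priya, Ulla, Marisol, and Lorcan: $15,000 each.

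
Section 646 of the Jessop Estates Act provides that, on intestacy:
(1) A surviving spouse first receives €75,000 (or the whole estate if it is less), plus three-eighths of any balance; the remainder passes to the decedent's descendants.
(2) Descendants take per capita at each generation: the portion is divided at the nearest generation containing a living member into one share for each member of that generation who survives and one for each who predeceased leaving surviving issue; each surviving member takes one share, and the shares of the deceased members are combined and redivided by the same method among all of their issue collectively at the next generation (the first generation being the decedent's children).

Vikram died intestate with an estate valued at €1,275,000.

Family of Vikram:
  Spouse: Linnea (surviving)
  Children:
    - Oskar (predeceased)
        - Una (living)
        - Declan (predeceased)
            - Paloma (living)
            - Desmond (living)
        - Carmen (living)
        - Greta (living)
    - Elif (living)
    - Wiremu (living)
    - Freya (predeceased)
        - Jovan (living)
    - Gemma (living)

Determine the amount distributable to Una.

Linnea first takes €75,000, leaving a balance of €1,200,000. Linnea then takes three-eighths of the balance (€450,000), for a total of €525,000. The remaining €750,000 passes to the descendants.
The descendants' portion (€750,000) is divided at the children's generation into 5 shares of €150,000. Elif, Wiremu, and Gemma each take €150,000. The 2 shares of the deceased (Oskar and Freya) are combined into a pool of €300,000.
That pool (€300,000) is divided at the grandchildren's generation into 5 shares of €60,000. Una, Carmen, Greta, and Jovan each take €60,000. The remaining share for the deceased Declan (€60,000) is carried to the next generation.
That pool (€60,000) is divided at the great-grandchildren's generation equally among Paloma and Desmond: €30,000 each.

Una receives €60,000.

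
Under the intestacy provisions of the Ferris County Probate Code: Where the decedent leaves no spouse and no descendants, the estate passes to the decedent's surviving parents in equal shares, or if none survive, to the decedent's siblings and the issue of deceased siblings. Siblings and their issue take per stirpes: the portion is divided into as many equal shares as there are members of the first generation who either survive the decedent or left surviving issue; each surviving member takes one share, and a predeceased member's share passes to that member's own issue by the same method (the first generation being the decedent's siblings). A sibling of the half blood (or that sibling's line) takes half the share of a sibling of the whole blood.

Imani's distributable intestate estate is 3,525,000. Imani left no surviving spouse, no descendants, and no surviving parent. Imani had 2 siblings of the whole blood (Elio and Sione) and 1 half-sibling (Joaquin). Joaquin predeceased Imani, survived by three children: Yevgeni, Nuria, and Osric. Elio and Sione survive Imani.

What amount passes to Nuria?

Nuria receives 235,000.

The entire 3,525,000 passes to the siblings and their issue.
Counting each half-blood sibling's line as half a unit, there are 5/2 units in 3,525,000, so one unit is 1,410,000. Whole-blood lines (Elio and Sione) take 1,410,000 each; half-blood lines (Joaquin) take 705,000 each.
Joaquin's share (705,000) is divided into 3 shares of 235,000: Yevgeni, Nuria, and Osric each take 235,000.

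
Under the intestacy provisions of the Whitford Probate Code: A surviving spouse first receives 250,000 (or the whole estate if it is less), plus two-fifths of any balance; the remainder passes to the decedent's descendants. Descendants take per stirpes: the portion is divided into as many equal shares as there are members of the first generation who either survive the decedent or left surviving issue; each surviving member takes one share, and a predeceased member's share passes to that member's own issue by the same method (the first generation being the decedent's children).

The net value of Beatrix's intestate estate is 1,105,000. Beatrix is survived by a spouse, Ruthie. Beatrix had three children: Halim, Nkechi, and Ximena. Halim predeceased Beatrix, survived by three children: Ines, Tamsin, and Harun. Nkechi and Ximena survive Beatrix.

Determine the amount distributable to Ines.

Ines receives 57,000.

Ruthie first takes 250,000, leaving a balance of 855,000. Ruthie then takes two-fifths of the balance (342,000), for a total of 592,000. The remaining 513,000 passes to the descendants.
The descendants' portion (513,000) is divided into 3 shares of 171,000: Nkechi and Ximena each take 171,000; Halim's 171,000 share passes to Halim's issue.
Halim's share (171,000) is divided into 3 shares of 57,000: Ines, Tamsin, and Harun each take 57,000.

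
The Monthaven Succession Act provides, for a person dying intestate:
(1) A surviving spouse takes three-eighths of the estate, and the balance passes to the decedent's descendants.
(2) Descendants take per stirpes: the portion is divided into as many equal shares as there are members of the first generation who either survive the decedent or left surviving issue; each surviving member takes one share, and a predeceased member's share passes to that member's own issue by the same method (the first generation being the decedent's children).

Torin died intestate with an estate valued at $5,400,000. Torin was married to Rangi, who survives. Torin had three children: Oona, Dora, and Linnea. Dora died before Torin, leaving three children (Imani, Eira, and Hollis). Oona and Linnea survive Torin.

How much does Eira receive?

Eira receives $375,000.

Rangi takes three-eighths of $5,400,000 = $2,025,000. The remaining $3,375,000 passes to the descendants.
The descendants' portion ($3,375,000) is divided into 3 shares of $1,125,000: Oona and Linnea each take $1,125,000; Dora's $1,125,000 share passes to Dora's issue.
Dora's share ($1,125,000) is divided into 3 shares of $375,000: Imani, Eira, and Hollis each take $375,000.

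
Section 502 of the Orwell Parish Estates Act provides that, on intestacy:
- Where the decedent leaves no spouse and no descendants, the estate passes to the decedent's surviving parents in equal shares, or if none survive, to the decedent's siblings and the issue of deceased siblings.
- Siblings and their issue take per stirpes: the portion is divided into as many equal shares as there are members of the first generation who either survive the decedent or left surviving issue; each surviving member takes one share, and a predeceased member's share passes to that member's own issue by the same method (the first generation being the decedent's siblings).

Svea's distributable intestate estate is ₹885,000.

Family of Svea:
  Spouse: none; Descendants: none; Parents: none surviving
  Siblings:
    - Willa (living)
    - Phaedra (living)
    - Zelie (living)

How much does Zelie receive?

The entire ₹885,000 passes to the siblings and their issue.
That amount (₹885,000) is divided into 3 shares of ₹295,000: Willa, Phaedra, and Zelie each take ₹295,000.

Zelie receives ₹295,000.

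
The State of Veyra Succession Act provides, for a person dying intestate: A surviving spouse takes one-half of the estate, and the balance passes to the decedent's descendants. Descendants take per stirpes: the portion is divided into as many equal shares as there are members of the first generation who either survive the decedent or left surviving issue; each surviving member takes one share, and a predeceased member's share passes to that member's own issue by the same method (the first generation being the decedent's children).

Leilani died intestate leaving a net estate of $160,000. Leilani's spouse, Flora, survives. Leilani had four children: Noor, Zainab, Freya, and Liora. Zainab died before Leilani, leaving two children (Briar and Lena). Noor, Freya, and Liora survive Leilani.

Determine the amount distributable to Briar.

Briar receives $10,000.

Flora takes one-half of $160,000 = $80,000. The remaining $80,000 passes to the descendants.
The descendants' portion ($80,000) is divided into 4 shares of $20,000: Noor, Freya, and Liora each take $20,000; Zainab's $20,000 share passes to Zainab's issue.
Zainab's share ($20,000) is divided into 2 shares of $10,000: Briar and Lena each take $10,000.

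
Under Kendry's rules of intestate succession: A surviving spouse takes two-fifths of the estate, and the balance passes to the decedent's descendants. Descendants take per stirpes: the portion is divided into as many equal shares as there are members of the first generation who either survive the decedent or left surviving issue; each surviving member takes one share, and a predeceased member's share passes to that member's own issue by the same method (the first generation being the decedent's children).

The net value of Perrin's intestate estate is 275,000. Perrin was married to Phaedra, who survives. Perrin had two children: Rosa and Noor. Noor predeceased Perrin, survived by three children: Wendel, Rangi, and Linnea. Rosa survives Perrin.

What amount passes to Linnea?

Linnea receives 27,500.

Phaedra takes two-fifths of 275,000 = 110,000. The remaining 165,000 passes to the descendants.
The descendants' portion (165,000) is divided into 2 shares of 82,500: Rosa takes 82,500; Noor's 82,500 share passes to Noor's issue.
Noor's share (82,500) is divided into 3 shares of 27,500: Wendel, Rangi, and Linnea each take 27,500.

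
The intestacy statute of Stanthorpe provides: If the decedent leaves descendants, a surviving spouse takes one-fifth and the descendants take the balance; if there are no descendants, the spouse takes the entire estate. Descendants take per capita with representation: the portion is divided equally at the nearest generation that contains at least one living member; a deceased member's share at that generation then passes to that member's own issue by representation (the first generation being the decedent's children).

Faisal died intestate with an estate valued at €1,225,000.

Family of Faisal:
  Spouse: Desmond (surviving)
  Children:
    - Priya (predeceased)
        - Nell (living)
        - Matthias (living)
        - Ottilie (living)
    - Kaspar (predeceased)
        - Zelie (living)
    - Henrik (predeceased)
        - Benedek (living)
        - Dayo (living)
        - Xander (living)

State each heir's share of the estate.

Desmond takes one-fifth of €1,225,000 = €245,000. The remaining €980,000 passes to the descendants.
No child survives, so the initial division is made at the grandchildren's generation.
The descendants' portion (€980,000) is divided into 7 shares of €140,000: Nell, Matthias, Ottilie, Zelie, Benedek, Dayo, and Xander each take €140,000.

Desmond: €245,000; Nell: €140,000; Matthias: €140,000; Ottilie: €140,000; Zelie: €140,000; Benedek: €140,000; Dayo: €140,000; Xander: €140,000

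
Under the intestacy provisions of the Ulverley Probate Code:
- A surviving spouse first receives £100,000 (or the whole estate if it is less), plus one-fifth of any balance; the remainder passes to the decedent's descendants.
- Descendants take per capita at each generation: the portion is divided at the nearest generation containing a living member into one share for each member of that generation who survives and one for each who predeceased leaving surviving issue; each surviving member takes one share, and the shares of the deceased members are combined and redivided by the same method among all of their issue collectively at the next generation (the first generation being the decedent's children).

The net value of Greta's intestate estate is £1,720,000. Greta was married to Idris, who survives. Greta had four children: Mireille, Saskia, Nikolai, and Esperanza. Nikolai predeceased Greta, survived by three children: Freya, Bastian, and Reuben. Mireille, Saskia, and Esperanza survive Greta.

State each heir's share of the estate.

Idris: £424,000; Mireille: £324,000; Saskia: £324,000; Freya: £108,000; Bastian: £108,000; Reuben: £108,000; Esperanza: £324,000

Idris first takes £100,000, leaving a balance of £1,620,000. Idris then takes one-fifth of the balance (£324,000), for a total of £424,000. The remaining £1,296,000 passes to the descendants.
The descendants' portion (£1,296,000) is divided at the children's generation into 4 shares of £324,000. Mireille, Saskia, and Esperanza each take £324,000. The remaining share for the deceased Nikolai (£324,000) is carried to the next generation.
That pool (£324,000) is divided at the grandchildren's generation equally among Freya, Bastian, and Reuben: £108,000 each.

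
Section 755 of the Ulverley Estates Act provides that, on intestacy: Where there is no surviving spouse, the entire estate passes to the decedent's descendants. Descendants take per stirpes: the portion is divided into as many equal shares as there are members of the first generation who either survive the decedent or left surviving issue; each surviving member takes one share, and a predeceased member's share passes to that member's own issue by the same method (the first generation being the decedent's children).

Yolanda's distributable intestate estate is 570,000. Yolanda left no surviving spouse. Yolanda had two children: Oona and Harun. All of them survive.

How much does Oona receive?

The entire 570,000 passes to the descendants.
That amount (570,000) is divided into 2 shares of 285,000: Oona and Harun each take 285,000.

Oona receives 285,000.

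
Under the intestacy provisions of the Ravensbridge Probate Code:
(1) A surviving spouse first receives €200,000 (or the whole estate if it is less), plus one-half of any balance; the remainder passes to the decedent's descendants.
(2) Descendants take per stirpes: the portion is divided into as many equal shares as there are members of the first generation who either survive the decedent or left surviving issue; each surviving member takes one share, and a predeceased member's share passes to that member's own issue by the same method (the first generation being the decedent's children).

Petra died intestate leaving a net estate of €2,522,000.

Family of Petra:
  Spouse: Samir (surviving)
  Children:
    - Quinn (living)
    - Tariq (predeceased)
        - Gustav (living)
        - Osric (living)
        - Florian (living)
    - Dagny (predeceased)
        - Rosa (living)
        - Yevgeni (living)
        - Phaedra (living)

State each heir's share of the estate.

Samir first takes €200,000, leaving a balance of €2,322,000. Samir then takes one-half of the balance (€1,161,000), for a total of €1,361,000. The remaining €1,161,000 passes to the descendants.
The descendants' portion (€1,161,000) is divided into 3 shares of €387,000: Quinn takes €387,000; Tariq's €387,000 share passes to Tariq's issue; Dagny's €387,000 share passes to Dagny's issue.
Tariq's share (€387,000) is divided into 3 shares of €129,000: Gustav, Osric, and Florian each take €129,000.
Dagny's share (€387,000) is divided into 3 shares of €129,000: Rosa, Yevgeni, and Phaedra each take €129,000.

Samir: €1,361,000; Quinn: €387,000; Gustav: €129,000; Osric: €129,000; Florian: €129,000; Rosa: €129,000; Yevgeni: €129,000; Phaedra: €129,000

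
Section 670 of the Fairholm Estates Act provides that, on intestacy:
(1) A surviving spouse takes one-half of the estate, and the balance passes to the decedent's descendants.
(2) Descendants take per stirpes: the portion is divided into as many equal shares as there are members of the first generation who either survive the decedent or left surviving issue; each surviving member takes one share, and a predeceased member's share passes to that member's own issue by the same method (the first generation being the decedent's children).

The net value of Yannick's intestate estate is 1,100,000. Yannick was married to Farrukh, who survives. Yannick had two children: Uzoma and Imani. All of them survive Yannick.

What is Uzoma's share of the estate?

Farrukh takes one-half of 1,100,000 = 550,000. The remaining 550,000 passes to the descendants.
The descendants' portion (550,000) is divided into 2 shares of 275,000: Uzoma and Imani each take 275,000.

Uzoma receives 275,000.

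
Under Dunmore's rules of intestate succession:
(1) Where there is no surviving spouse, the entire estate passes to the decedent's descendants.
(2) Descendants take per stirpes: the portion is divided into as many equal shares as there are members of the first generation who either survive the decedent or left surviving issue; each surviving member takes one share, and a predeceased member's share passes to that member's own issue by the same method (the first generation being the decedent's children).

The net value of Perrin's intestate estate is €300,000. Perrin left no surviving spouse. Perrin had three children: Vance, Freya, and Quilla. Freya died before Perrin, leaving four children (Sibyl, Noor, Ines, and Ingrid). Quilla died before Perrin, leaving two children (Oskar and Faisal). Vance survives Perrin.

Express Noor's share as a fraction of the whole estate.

Noor receives 1/12 of the estate.

The entire €300,000 passes to the descendants.
That amount (€300,000) is divided into 3 shares of €100,000: Vance takes €100,000; Freya's €100,000 share passes to Freya's issue; Quilla's €100,000 share passes to Quilla's issue.
Freya's share (€100,000) is divided into 4 shares of €25,000: Sibyl, Noor, Ines, and Ingrid each take €25,000.
Quilla's share (€100,000) is divided into 2 shares of €50,000: Oskar and Faisal each take €50,000.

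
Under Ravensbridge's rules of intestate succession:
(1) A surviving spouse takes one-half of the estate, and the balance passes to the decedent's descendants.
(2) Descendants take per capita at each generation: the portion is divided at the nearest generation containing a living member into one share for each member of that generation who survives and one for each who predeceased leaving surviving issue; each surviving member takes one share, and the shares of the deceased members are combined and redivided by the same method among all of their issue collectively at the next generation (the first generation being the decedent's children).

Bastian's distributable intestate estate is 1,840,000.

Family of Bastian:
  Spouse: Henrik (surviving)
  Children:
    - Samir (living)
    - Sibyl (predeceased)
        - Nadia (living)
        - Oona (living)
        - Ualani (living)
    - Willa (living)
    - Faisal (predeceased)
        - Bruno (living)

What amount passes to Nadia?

Henrik takes one-half of 1,840,000 = 920,000. The remaining 920,000 passes to the descendants.
The descendants' portion (920,000) is divided at the children's generation into 4 shares of 230,000. Samir and Willa each take 230,000. The 2 shares of the deceased (Sibyl and Faisal) are combined into a pool of 460,000.
That pool (460,000) is divided at the grandchildren's generation equally among Nadia, Oona, Ualani, and Bruno: 115,000 each.

Nadia receives 115,000.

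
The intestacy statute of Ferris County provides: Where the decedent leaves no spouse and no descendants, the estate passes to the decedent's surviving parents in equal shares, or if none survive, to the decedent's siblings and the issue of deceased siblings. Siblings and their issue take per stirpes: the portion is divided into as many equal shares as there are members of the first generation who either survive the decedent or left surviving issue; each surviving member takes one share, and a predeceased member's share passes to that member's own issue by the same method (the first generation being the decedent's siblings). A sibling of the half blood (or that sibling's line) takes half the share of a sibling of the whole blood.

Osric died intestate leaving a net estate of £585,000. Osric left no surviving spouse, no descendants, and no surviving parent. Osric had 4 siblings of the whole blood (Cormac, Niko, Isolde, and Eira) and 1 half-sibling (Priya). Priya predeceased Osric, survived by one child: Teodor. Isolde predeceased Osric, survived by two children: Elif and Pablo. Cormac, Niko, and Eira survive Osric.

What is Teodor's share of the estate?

Teodor receives £65,000.

The entire £585,000 passes to the siblings and their issue.
Counting each half-blood sibling's line as half a unit, there are 9/2 units in £585,000, so one unit is £130,000. Whole-blood lines (Cormac, Niko, Isolde, and Eira) take £130,000 each; half-blood lines (Priya) take £65,000 each.
Priya's share (£65,000) passes entirely to Teodor.
Isolde's share (£130,000) is divided into 2 shares of £65,000: Elif and Pablo each take £65,000.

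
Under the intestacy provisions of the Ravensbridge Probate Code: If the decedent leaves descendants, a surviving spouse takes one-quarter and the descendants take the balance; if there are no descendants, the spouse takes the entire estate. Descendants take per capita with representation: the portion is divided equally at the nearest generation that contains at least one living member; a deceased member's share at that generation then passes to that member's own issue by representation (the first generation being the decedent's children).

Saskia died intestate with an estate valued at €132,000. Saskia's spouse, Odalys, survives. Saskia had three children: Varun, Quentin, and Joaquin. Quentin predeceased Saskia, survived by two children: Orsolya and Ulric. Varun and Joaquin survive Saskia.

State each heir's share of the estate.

Odalys: €33,000; Varun: €33,000; Orsolya: €16,500; Ulric: €16,500; Joaquin: €33,000

Odalys takes one-quarter of €132,000 = €33,000. The remaining €99,000 passes to the descendants.
The descendants' portion (€99,000) is divided into 3 shares of €33,000: Varun and Joaquin each take €33,000; Quentin's €33,000 share passes to Quentin's issue.
Quentin's share (€33,000) is divided into 2 shares of €16,500: Orsolya and Ulric each take €16,500.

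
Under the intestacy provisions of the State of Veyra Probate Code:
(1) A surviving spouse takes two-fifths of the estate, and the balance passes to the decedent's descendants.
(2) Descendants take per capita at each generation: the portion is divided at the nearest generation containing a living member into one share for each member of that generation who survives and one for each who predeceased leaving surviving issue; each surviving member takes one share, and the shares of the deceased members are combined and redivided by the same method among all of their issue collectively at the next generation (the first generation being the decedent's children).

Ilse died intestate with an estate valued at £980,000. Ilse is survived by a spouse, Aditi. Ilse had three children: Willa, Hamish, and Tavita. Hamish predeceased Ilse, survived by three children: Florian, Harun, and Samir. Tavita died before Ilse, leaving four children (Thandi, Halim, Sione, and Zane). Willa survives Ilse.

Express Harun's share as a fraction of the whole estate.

Aditi takes two-fifths of £980,000 = £392,000. The remaining £588,000 passes to the descendants.
The descendants' portion (£588,000) is divided at the children's generation into 3 shares of £196,000. Willa takes £196,000. The 2 shares of the deceased (Hamish and Tavita) are combined into a pool of £392,000.
That pool (£392,000) is divided at the grandchildren's generation equally among Florian, Harun, Samir, Thandi, Halim, Sione, and Zane: £56,000 each.

Harun receives 2/35 of the estate.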